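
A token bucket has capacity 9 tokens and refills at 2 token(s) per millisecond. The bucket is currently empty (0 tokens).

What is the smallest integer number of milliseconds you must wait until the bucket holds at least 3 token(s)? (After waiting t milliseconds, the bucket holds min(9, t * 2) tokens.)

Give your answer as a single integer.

Answer: 2

Derivation:
Need t * 2 >= 3, so t >= 3/2.
Smallest integer t = ceil(3/2) = 2.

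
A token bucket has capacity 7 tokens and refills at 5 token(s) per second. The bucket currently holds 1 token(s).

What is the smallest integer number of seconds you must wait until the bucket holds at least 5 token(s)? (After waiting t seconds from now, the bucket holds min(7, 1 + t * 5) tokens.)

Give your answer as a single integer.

Need 1 + t * 5 >= 5, so t >= 4/5.
Smallest integer t = ceil(4/5) = 1.

Answer: 1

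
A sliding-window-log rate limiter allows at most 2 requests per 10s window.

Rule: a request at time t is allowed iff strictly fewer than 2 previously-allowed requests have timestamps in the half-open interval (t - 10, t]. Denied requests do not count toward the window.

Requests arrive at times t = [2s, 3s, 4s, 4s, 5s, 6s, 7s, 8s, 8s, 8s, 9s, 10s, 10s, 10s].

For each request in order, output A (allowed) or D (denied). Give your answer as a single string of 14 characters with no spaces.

Answer: AADDDDDDDDDDDD

Derivation:
Tracking allowed requests in the window:
  req#1 t=2s: ALLOW
  req#2 t=3s: ALLOW
  req#3 t=4s: DENY
  req#4 t=4s: DENY
  req#5 t=5s: DENY
  req#6 t=6s: DENY
  req#7 t=7s: DENY
  req#8 t=8s: DENY
  req#9 t=8s: DENY
  req#10 t=8s: DENY
  req#11 t=9s: DENY
  req#12 t=10s: DENY
  req#13 t=10s: DENY
  req#14 t=10s: DENY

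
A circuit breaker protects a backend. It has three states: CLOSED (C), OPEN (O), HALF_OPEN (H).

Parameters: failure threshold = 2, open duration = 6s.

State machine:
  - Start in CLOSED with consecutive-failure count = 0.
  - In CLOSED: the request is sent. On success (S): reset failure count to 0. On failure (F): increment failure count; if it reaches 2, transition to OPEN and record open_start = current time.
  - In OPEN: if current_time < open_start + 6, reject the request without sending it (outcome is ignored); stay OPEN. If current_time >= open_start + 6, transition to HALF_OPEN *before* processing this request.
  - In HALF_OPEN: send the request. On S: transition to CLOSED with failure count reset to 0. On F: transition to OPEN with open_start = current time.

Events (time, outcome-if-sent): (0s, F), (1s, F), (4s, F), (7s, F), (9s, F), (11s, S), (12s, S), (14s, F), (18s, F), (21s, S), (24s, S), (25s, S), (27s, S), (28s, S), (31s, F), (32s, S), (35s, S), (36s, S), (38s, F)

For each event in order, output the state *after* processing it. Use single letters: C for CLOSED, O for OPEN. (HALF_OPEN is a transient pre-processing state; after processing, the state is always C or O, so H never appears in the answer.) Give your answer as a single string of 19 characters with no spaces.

State after each event:
  event#1 t=0s outcome=F: state=CLOSED
  event#2 t=1s outcome=F: state=OPEN
  event#3 t=4s outcome=F: state=OPEN
  event#4 t=7s outcome=F: state=OPEN
  event#5 t=9s outcome=F: state=OPEN
  event#6 t=11s outcome=S: state=OPEN
  event#7 t=12s outcome=S: state=OPEN
  event#8 t=14s outcome=F: state=OPEN
  event#9 t=18s outcome=F: state=OPEN
  event#10 t=21s outcome=S: state=CLOSED
  event#11 t=24s outcome=S: state=CLOSED
  event#12 t=25s outcome=S: state=CLOSED
  event#13 t=27s outcome=S: state=CLOSED
  event#14 t=28s outcome=S: state=CLOSED
  event#15 t=31s outcome=F: state=CLOSED
  event#16 t=32s outcome=S: state=CLOSED
  event#17 t=35s outcome=S: state=CLOSED
  event#18 t=36s outcome=S: state=CLOSED
  event#19 t=38s outcome=F: state=CLOSED

Answer: COOOOOOOOCCCCCCCCCC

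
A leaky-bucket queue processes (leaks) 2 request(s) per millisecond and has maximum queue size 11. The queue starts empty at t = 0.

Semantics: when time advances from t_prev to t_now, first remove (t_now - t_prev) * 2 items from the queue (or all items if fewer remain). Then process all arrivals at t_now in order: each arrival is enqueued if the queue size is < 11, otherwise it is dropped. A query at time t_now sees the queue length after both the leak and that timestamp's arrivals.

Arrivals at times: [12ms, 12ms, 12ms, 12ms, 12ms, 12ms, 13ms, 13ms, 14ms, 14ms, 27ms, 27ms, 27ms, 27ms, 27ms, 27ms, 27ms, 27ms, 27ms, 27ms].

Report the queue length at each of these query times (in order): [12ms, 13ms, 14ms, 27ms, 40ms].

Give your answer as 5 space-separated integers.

Queue lengths at query times:
  query t=12ms: backlog = 6
  query t=13ms: backlog = 6
  query t=14ms: backlog = 6
  query t=27ms: backlog = 10
  query t=40ms: backlog = 0

Answer: 6 6 6 10 0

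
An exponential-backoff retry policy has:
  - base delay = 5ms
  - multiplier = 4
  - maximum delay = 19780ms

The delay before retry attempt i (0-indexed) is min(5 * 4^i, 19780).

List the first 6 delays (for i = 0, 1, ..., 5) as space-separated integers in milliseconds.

Computing each delay:
  i=0: min(5*4^0, 19780) = 5
  i=1: min(5*4^1, 19780) = 20
  i=2: min(5*4^2, 19780) = 80
  i=3: min(5*4^3, 19780) = 320
  i=4: min(5*4^4, 19780) = 1280
  i=5: min(5*4^5, 19780) = 5120

Answer: 5 20 80 320 1280 5120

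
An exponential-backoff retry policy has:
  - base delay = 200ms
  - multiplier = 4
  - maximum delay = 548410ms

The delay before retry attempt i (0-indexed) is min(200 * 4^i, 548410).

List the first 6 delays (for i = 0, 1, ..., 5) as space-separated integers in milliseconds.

Answer: 200 800 3200 12800 51200 204800

Derivation:
Computing each delay:
  i=0: min(200*4^0, 548410) = 200
  i=1: min(200*4^1, 548410) = 800
  i=2: min(200*4^2, 548410) = 3200
  i=3: min(200*4^3, 548410) = 12800
  i=4: min(200*4^4, 548410) = 51200
  i=5: min(200*4^5, 548410) = 204800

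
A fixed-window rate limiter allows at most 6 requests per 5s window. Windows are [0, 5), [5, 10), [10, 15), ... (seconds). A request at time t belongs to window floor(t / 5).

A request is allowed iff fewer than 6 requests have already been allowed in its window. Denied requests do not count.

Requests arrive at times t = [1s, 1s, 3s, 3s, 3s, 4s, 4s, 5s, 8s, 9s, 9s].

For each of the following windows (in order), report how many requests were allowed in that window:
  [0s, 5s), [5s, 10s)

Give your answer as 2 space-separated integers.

Answer: 6 4

Derivation:
Processing requests:
  req#1 t=1s (window 0): ALLOW
  req#2 t=1s (window 0): ALLOW
  req#3 t=3s (window 0): ALLOW
  req#4 t=3s (window 0): ALLOW
  req#5 t=3s (window 0): ALLOW
  req#6 t=4s (window 0): ALLOW
  req#7 t=4s (window 0): DENY
  req#8 t=5s (window 1): ALLOW
  req#9 t=8s (window 1): ALLOW
  req#10 t=9s (window 1): ALLOW
  req#11 t=9s (window 1): ALLOW

Allowed counts by window: 6 4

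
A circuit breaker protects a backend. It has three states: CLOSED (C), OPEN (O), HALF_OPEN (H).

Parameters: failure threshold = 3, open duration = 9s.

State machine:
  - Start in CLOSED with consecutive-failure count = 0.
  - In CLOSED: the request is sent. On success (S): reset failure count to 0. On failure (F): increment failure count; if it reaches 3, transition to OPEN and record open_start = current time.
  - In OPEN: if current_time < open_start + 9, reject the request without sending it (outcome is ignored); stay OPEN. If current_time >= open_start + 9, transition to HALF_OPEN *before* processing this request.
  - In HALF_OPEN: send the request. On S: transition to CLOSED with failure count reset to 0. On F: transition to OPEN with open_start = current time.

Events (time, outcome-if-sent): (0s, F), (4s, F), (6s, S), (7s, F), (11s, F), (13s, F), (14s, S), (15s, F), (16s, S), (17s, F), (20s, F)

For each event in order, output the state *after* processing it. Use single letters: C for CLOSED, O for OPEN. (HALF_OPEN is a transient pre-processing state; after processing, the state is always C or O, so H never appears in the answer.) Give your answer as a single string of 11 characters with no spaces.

State after each event:
  event#1 t=0s outcome=F: state=CLOSED
  event#2 t=4s outcome=F: state=CLOSED
  event#3 t=6s outcome=S: state=CLOSED
  event#4 t=7s outcome=F: state=CLOSED
  event#5 t=11s outcome=F: state=CLOSED
  event#6 t=13s outcome=F: state=OPEN
  event#7 t=14s outcome=S: state=OPEN
  event#8 t=15s outcome=F: state=OPEN
  event#9 t=16s outcome=S: state=OPEN
  event#10 t=17s outcome=F: state=OPEN
  event#11 t=20s outcome=F: state=OPEN

Answer: CCCCCOOOOOO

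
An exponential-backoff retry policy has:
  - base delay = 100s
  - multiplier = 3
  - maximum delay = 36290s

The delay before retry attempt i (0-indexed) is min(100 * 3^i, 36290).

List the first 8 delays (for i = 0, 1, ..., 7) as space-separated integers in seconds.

Answer: 100 300 900 2700 8100 24300 36290 36290

Derivation:
Computing each delay:
  i=0: min(100*3^0, 36290) = 100
  i=1: min(100*3^1, 36290) = 300
  i=2: min(100*3^2, 36290) = 900
  i=3: min(100*3^3, 36290) = 2700
  i=4: min(100*3^4, 36290) = 8100
  i=5: min(100*3^5, 36290) = 24300
  i=6: min(100*3^6, 36290) = 36290
  i=7: min(100*3^7, 36290) = 36290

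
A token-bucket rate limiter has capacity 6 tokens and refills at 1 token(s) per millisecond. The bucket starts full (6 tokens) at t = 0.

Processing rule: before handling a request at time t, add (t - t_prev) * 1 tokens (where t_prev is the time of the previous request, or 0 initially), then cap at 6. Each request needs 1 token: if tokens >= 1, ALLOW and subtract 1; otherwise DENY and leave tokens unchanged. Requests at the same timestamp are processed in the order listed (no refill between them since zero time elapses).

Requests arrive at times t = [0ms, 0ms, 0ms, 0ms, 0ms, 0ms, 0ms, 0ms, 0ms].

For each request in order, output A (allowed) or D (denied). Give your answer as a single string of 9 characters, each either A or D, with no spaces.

Simulating step by step:
  req#1 t=0ms: ALLOW
  req#2 t=0ms: ALLOW
  req#3 t=0ms: ALLOW
  req#4 t=0ms: ALLOW
  req#5 t=0ms: ALLOW
  req#6 t=0ms: ALLOW
  req#7 t=0ms: DENY
  req#8 t=0ms: DENY
  req#9 t=0ms: DENY

Answer: AAAAAADDD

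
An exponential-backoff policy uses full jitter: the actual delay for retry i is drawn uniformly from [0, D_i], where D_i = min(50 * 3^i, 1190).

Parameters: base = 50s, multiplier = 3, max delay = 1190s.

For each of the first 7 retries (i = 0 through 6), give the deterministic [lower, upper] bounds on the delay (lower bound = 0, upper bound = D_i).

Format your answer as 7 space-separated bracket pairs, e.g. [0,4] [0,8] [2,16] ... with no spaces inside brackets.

Computing bounds per retry:
  i=0: D_i=min(50*3^0,1190)=50, bounds=[0,50]
  i=1: D_i=min(50*3^1,1190)=150, bounds=[0,150]
  i=2: D_i=min(50*3^2,1190)=450, bounds=[0,450]
  i=3: D_i=min(50*3^3,1190)=1190, bounds=[0,1190]
  i=4: D_i=min(50*3^4,1190)=1190, bounds=[0,1190]
  i=5: D_i=min(50*3^5,1190)=1190, bounds=[0,1190]
  i=6: D_i=min(50*3^6,1190)=1190, bounds=[0,1190]

Answer: [0,50] [0,150] [0,450] [0,1190] [0,1190] [0,1190] [0,1190]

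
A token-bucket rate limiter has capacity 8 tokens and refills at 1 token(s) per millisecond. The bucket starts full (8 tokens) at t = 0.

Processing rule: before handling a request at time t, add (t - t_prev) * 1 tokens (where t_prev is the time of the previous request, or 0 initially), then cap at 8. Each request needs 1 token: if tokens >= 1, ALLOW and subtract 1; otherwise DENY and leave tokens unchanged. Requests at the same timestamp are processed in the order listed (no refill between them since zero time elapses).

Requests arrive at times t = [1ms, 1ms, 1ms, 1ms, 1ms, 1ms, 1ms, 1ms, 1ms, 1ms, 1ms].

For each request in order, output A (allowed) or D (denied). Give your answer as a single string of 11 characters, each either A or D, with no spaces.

Simulating step by step:
  req#1 t=1ms: ALLOW
  req#2 t=1ms: ALLOW
  req#3 t=1ms: ALLOW
  req#4 t=1ms: ALLOW
  req#5 t=1ms: ALLOW
  req#6 t=1ms: ALLOW
  req#7 t=1ms: ALLOW
  req#8 t=1ms: ALLOW
  req#9 t=1ms: DENY
  req#10 t=1ms: DENY
  req#11 t=1ms: DENY

Answer: AAAAAAAADDD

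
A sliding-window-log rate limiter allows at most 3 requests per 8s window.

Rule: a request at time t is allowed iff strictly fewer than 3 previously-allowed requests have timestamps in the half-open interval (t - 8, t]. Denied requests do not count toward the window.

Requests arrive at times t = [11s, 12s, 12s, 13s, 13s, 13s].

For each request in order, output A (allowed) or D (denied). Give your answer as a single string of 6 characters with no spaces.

Tracking allowed requests in the window:
  req#1 t=11s: ALLOW
  req#2 t=12s: ALLOW
  req#3 t=12s: ALLOW
  req#4 t=13s: DENY
  req#5 t=13s: DENY
  req#6 t=13s: DENY

Answer: AAADDD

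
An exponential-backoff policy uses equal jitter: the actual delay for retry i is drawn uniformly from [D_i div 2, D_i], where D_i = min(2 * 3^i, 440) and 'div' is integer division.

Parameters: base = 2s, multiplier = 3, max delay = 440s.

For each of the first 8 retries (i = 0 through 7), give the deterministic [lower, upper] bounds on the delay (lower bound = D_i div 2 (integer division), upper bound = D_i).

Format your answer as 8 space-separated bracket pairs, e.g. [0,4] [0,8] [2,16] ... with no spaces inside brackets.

Computing bounds per retry:
  i=0: D_i=min(2*3^0,440)=2, bounds=[1,2]
  i=1: D_i=min(2*3^1,440)=6, bounds=[3,6]
  i=2: D_i=min(2*3^2,440)=18, bounds=[9,18]
  i=3: D_i=min(2*3^3,440)=54, bounds=[27,54]
  i=4: D_i=min(2*3^4,440)=162, bounds=[81,162]
  i=5: D_i=min(2*3^5,440)=440, bounds=[220,440]
  i=6: D_i=min(2*3^6,440)=440, bounds=[220,440]
  i=7: D_i=min(2*3^7,440)=440, bounds=[220,440]

Answer: [1,2] [3,6] [9,18] [27,54] [81,162] [220,440] [220,440] [220,440]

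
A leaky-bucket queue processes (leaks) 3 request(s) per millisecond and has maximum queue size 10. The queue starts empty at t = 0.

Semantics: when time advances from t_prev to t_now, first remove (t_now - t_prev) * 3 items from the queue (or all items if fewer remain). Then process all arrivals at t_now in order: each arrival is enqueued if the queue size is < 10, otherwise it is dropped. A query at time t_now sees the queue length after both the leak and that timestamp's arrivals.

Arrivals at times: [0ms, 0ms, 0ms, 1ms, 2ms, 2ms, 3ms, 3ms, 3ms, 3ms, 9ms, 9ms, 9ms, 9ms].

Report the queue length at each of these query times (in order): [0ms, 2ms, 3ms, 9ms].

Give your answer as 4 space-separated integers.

Queue lengths at query times:
  query t=0ms: backlog = 3
  query t=2ms: backlog = 2
  query t=3ms: backlog = 4
  query t=9ms: backlog = 4

Answer: 3 2 4 4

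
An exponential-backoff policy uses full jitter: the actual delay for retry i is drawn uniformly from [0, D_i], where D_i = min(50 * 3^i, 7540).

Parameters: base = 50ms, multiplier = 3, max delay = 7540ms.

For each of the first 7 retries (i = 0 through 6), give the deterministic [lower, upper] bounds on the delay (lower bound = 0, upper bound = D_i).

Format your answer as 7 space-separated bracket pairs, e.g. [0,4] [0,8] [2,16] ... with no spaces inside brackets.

Computing bounds per retry:
  i=0: D_i=min(50*3^0,7540)=50, bounds=[0,50]
  i=1: D_i=min(50*3^1,7540)=150, bounds=[0,150]
  i=2: D_i=min(50*3^2,7540)=450, bounds=[0,450]
  i=3: D_i=min(50*3^3,7540)=1350, bounds=[0,1350]
  i=4: D_i=min(50*3^4,7540)=4050, bounds=[0,4050]
  i=5: D_i=min(50*3^5,7540)=7540, bounds=[0,7540]
  i=6: D_i=min(50*3^6,7540)=7540, bounds=[0,7540]

Answer: [0,50] [0,150] [0,450] [0,1350] [0,4050] [0,7540] [0,7540]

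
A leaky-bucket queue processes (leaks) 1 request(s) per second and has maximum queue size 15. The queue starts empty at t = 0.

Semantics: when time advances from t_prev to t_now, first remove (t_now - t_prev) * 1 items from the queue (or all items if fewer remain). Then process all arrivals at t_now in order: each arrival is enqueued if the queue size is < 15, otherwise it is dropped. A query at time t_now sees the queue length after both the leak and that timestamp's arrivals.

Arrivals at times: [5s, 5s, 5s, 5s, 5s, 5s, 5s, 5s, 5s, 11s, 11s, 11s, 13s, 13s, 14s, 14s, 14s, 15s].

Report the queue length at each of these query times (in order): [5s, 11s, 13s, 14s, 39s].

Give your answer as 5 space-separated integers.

Answer: 9 6 6 8 0

Derivation:
Queue lengths at query times:
  query t=5s: backlog = 9
  query t=11s: backlog = 6
  query t=13s: backlog = 6
  query t=14s: backlog = 8
  query t=39s: backlog = 0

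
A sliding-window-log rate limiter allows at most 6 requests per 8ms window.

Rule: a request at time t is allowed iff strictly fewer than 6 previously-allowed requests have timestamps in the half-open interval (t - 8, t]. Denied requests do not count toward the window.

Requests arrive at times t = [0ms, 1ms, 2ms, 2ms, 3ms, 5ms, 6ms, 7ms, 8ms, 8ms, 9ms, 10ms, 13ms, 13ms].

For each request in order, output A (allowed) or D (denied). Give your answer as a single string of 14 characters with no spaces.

Answer: AAAAAADDADAAAA

Derivation:
Tracking allowed requests in the window:
  req#1 t=0ms: ALLOW
  req#2 t=1ms: ALLOW
  req#3 t=2ms: ALLOW
  req#4 t=2ms: ALLOW
  req#5 t=3ms: ALLOW
  req#6 t=5ms: ALLOW
  req#7 t=6ms: DENY
  req#8 t=7ms: DENY
  req#9 t=8ms: ALLOW
  req#10 t=8ms: DENY
  req#11 t=9ms: ALLOW
  req#12 t=10ms: ALLOW
  req#13 t=13ms: ALLOW
  req#14 t=13ms: ALLOW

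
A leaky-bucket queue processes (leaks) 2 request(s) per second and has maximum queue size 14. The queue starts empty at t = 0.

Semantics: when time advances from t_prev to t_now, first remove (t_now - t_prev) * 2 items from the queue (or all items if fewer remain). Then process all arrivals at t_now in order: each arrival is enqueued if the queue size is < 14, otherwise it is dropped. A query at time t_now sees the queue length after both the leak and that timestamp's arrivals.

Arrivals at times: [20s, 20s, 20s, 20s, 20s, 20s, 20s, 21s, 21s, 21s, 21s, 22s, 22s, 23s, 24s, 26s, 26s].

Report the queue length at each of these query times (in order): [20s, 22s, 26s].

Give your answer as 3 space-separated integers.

Queue lengths at query times:
  query t=20s: backlog = 7
  query t=22s: backlog = 9
  query t=26s: backlog = 5

Answer: 7 9 5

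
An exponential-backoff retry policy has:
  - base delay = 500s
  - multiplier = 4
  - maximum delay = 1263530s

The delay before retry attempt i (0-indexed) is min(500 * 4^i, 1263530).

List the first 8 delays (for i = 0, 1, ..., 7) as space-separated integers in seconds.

Computing each delay:
  i=0: min(500*4^0, 1263530) = 500
  i=1: min(500*4^1, 1263530) = 2000
  i=2: min(500*4^2, 1263530) = 8000
  i=3: min(500*4^3, 1263530) = 32000
  i=4: min(500*4^4, 1263530) = 128000
  i=5: min(500*4^5, 1263530) = 512000
  i=6: min(500*4^6, 1263530) = 1263530
  i=7: min(500*4^7, 1263530) = 1263530

Answer: 500 2000 8000 32000 128000 512000 1263530 1263530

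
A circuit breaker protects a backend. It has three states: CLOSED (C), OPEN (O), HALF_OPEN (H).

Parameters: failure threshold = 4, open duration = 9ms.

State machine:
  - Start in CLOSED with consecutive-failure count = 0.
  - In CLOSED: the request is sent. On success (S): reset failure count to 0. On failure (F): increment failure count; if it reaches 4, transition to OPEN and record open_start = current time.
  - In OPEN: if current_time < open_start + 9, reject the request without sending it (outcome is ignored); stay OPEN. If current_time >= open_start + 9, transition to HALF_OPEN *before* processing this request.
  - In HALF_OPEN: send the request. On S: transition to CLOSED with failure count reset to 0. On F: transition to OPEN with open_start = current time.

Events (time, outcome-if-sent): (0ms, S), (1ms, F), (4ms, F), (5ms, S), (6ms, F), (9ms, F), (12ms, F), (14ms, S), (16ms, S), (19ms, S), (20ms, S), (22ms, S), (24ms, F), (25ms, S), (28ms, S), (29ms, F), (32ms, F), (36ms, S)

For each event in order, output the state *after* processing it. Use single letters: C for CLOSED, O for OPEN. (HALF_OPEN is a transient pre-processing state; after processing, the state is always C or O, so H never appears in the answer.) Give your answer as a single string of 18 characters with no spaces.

State after each event:
  event#1 t=0ms outcome=S: state=CLOSED
  event#2 t=1ms outcome=F: state=CLOSED
  event#3 t=4ms outcome=F: state=CLOSED
  event#4 t=5ms outcome=S: state=CLOSED
  event#5 t=6ms outcome=F: state=CLOSED
  event#6 t=9ms outcome=F: state=CLOSED
  event#7 t=12ms outcome=F: state=CLOSED
  event#8 t=14ms outcome=S: state=CLOSED
  event#9 t=16ms outcome=S: state=CLOSED
  event#10 t=19ms outcome=S: state=CLOSED
  event#11 t=20ms outcome=S: state=CLOSED
  event#12 t=22ms outcome=S: state=CLOSED
  event#13 t=24ms outcome=F: state=CLOSED
  event#14 t=25ms outcome=S: state=CLOSED
  event#15 t=28ms outcome=S: state=CLOSED
  event#16 t=29ms outcome=F: state=CLOSED
  event#17 t=32ms outcome=F: state=CLOSED
  event#18 t=36ms outcome=S: state=CLOSED

Answer: CCCCCCCCCCCCCCCCCC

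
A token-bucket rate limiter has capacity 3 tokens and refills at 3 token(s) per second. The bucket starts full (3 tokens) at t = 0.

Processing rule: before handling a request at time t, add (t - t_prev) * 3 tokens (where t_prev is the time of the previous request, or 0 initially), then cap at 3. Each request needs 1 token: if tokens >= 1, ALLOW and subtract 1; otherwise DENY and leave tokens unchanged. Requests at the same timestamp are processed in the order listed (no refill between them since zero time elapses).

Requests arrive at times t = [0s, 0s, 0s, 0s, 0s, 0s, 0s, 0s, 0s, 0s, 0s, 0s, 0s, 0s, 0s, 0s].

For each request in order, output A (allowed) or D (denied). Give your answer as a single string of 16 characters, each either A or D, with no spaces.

Answer: AAADDDDDDDDDDDDD

Derivation:
Simulating step by step:
  req#1 t=0s: ALLOW
  req#2 t=0s: ALLOW
  req#3 t=0s: ALLOW
  req#4 t=0s: DENY
  req#5 t=0s: DENY
  req#6 t=0s: DENY
  req#7 t=0s: DENY
  req#8 t=0s: DENY
  req#9 t=0s: DENY
  req#10 t=0s: DENY
  req#11 t=0s: DENY
  req#12 t=0s: DENY
  req#13 t=0s: DENY
  req#14 t=0s: DENY
  req#15 t=0s: DENY
  req#16 t=0s: DENY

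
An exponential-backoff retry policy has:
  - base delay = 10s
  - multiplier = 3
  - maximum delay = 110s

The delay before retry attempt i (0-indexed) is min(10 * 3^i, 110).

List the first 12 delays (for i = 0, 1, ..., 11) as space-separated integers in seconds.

Answer: 10 30 90 110 110 110 110 110 110 110 110 110

Derivation:
Computing each delay:
  i=0: min(10*3^0, 110) = 10
  i=1: min(10*3^1, 110) = 30
  i=2: min(10*3^2, 110) = 90
  i=3: min(10*3^3, 110) = 110
  i=4: min(10*3^4, 110) = 110
  i=5: min(10*3^5, 110) = 110
  i=6: min(10*3^6, 110) = 110
  i=7: min(10*3^7, 110) = 110
  i=8: min(10*3^8, 110) = 110
  i=9: min(10*3^9, 110) = 110
  i=10: min(10*3^10, 110) = 110
  i=11: min(10*3^11, 110) = 110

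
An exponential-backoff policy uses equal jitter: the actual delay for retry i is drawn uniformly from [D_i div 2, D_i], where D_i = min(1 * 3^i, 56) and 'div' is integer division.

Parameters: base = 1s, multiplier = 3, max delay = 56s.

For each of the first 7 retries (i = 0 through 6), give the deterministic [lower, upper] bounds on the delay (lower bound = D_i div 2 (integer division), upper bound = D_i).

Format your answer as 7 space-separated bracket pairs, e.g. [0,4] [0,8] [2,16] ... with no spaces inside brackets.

Computing bounds per retry:
  i=0: D_i=min(1*3^0,56)=1, bounds=[0,1]
  i=1: D_i=min(1*3^1,56)=3, bounds=[1,3]
  i=2: D_i=min(1*3^2,56)=9, bounds=[4,9]
  i=3: D_i=min(1*3^3,56)=27, bounds=[13,27]
  i=4: D_i=min(1*3^4,56)=56, bounds=[28,56]
  i=5: D_i=min(1*3^5,56)=56, bounds=[28,56]
  i=6: D_i=min(1*3^6,56)=56, bounds=[28,56]

Answer: [0,1] [1,3] [4,9] [13,27] [28,56] [28,56] [28,56]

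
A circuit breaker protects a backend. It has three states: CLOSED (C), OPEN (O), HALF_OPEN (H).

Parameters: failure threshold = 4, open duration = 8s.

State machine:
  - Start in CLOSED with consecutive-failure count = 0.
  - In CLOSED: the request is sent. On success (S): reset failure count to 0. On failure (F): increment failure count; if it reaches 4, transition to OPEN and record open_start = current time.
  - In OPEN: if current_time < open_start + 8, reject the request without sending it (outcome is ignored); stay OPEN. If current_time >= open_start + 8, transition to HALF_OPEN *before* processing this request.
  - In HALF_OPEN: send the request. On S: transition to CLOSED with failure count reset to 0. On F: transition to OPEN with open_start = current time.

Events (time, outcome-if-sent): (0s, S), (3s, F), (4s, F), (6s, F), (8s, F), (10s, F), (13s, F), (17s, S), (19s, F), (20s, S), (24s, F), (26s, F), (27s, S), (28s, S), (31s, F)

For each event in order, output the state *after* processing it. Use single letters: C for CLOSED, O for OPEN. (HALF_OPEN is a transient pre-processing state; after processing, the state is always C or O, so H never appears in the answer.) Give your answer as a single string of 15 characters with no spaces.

State after each event:
  event#1 t=0s outcome=S: state=CLOSED
  event#2 t=3s outcome=F: state=CLOSED
  event#3 t=4s outcome=F: state=CLOSED
  event#4 t=6s outcome=F: state=CLOSED
  event#5 t=8s outcome=F: state=OPEN
  event#6 t=10s outcome=F: state=OPEN
  event#7 t=13s outcome=F: state=OPEN
  event#8 t=17s outcome=S: state=CLOSED
  event#9 t=19s outcome=F: state=CLOSED
  event#10 t=20s outcome=S: state=CLOSED
  event#11 t=24s outcome=F: state=CLOSED
  event#12 t=26s outcome=F: state=CLOSED
  event#13 t=27s outcome=S: state=CLOSED
  event#14 t=28s outcome=S: state=CLOSED
  event#15 t=31s outcome=F: state=CLOSED

Answer: CCCCOOOCCCCCCCC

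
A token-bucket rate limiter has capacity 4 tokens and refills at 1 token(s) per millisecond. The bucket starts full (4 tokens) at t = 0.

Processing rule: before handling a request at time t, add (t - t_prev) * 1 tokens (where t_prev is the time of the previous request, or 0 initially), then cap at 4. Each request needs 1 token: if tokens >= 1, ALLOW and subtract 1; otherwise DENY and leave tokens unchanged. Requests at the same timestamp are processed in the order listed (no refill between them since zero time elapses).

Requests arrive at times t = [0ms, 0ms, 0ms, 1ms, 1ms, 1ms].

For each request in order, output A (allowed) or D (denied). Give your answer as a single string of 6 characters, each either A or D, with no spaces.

Simulating step by step:
  req#1 t=0ms: ALLOW
  req#2 t=0ms: ALLOW
  req#3 t=0ms: ALLOW
  req#4 t=1ms: ALLOW
  req#5 t=1ms: ALLOW
  req#6 t=1ms: DENY

Answer: AAAAAD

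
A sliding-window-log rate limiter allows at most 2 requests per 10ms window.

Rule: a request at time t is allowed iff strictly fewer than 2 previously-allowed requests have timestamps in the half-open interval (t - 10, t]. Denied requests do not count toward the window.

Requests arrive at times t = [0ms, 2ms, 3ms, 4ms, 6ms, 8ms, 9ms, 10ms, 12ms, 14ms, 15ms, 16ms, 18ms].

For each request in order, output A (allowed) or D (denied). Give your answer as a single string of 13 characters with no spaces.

Answer: AADDDDDAADDDD

Derivation:
Tracking allowed requests in the window:
  req#1 t=0ms: ALLOW
  req#2 t=2ms: ALLOW
  req#3 t=3ms: DENY
  req#4 t=4ms: DENY
  req#5 t=6ms: DENY
  req#6 t=8ms: DENY
  req#7 t=9ms: DENY
  req#8 t=10ms: ALLOW
  req#9 t=12ms: ALLOW
  req#10 t=14ms: DENY
  req#11 t=15ms: DENY
  req#12 t=16ms: DENY
  req#13 t=18ms: DENY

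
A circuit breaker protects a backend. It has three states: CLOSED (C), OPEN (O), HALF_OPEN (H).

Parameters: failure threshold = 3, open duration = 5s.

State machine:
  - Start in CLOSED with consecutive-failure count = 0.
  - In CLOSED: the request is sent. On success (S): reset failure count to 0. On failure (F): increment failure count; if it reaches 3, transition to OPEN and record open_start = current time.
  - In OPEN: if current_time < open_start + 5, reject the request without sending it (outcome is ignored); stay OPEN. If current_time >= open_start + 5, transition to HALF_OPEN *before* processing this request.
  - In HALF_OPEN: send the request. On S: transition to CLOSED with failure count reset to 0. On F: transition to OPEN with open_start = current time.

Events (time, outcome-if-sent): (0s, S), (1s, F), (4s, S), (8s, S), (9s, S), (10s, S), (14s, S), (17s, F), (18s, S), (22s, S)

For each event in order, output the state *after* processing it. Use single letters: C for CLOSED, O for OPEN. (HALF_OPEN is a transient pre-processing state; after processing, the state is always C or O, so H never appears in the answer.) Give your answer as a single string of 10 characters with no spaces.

State after each event:
  event#1 t=0s outcome=S: state=CLOSED
  event#2 t=1s outcome=F: state=CLOSED
  event#3 t=4s outcome=S: state=CLOSED
  event#4 t=8s outcome=S: state=CLOSED
  event#5 t=9s outcome=S: state=CLOSED
  event#6 t=10s outcome=S: state=CLOSED
  event#7 t=14s outcome=S: state=CLOSED
  event#8 t=17s outcome=F: state=CLOSED
  event#9 t=18s outcome=S: state=CLOSED
  event#10 t=22s outcome=S: state=CLOSED

Answer: CCCCCCCCCC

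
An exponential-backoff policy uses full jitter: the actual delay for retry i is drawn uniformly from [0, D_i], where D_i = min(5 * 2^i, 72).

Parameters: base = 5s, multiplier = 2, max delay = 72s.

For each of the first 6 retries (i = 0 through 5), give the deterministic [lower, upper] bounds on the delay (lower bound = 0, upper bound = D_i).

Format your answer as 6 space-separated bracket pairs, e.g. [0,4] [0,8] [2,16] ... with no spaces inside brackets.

Answer: [0,5] [0,10] [0,20] [0,40] [0,72] [0,72]

Derivation:
Computing bounds per retry:
  i=0: D_i=min(5*2^0,72)=5, bounds=[0,5]
  i=1: D_i=min(5*2^1,72)=10, bounds=[0,10]
  i=2: D_i=min(5*2^2,72)=20, bounds=[0,20]
  i=3: D_i=min(5*2^3,72)=40, bounds=[0,40]
  i=4: D_i=min(5*2^4,72)=72, bounds=[0,72]
  i=5: D_i=min(5*2^5,72)=72, bounds=[0,72]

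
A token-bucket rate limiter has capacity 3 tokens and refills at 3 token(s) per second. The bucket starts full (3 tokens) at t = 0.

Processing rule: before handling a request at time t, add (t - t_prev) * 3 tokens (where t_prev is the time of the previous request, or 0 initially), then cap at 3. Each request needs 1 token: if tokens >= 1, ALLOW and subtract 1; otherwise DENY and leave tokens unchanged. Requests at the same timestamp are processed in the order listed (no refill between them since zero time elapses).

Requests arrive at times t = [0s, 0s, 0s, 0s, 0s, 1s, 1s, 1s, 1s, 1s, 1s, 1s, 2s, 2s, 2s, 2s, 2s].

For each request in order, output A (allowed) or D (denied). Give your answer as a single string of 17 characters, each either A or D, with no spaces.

Simulating step by step:
  req#1 t=0s: ALLOW
  req#2 t=0s: ALLOW
  req#3 t=0s: ALLOW
  req#4 t=0s: DENY
  req#5 t=0s: DENY
  req#6 t=1s: ALLOW
  req#7 t=1s: ALLOW
  req#8 t=1s: ALLOW
  req#9 t=1s: DENY
  req#10 t=1s: DENY
  req#11 t=1s: DENY
  req#12 t=1s: DENY
  req#13 t=2s: ALLOW
  req#14 t=2s: ALLOW
  req#15 t=2s: ALLOW
  req#16 t=2s: DENY
  req#17 t=2s: DENY

Answer: AAADDAAADDDDAAADD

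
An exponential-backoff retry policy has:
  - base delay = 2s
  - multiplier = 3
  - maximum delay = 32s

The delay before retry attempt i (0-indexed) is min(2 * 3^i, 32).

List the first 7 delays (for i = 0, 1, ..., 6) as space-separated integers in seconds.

Answer: 2 6 18 32 32 32 32

Derivation:
Computing each delay:
  i=0: min(2*3^0, 32) = 2
  i=1: min(2*3^1, 32) = 6
  i=2: min(2*3^2, 32) = 18
  i=3: min(2*3^3, 32) = 32
  i=4: min(2*3^4, 32) = 32
  i=5: min(2*3^5, 32) = 32
  i=6: min(2*3^6, 32) = 32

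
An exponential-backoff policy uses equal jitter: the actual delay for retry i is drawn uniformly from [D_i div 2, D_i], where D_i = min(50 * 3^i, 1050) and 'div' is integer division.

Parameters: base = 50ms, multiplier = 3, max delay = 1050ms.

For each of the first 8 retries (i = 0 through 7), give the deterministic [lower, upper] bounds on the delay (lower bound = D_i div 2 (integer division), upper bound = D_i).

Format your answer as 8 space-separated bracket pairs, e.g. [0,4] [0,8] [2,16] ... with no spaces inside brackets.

Computing bounds per retry:
  i=0: D_i=min(50*3^0,1050)=50, bounds=[25,50]
  i=1: D_i=min(50*3^1,1050)=150, bounds=[75,150]
  i=2: D_i=min(50*3^2,1050)=450, bounds=[225,450]
  i=3: D_i=min(50*3^3,1050)=1050, bounds=[525,1050]
  i=4: D_i=min(50*3^4,1050)=1050, bounds=[525,1050]
  i=5: D_i=min(50*3^5,1050)=1050, bounds=[525,1050]
  i=6: D_i=min(50*3^6,1050)=1050, bounds=[525,1050]
  i=7: D_i=min(50*3^7,1050)=1050, bounds=[525,1050]

Answer: [25,50] [75,150] [225,450] [525,1050] [525,1050] [525,1050] [525,1050] [525,1050]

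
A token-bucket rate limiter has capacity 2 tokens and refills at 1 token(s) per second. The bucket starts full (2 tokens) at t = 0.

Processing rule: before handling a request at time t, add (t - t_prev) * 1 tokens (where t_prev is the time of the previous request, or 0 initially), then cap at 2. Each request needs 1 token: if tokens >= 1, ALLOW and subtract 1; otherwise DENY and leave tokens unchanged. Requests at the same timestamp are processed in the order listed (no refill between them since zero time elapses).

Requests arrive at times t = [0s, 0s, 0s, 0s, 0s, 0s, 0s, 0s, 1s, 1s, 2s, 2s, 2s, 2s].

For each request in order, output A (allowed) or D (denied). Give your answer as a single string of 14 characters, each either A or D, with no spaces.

Answer: AADDDDDDADADDD

Derivation:
Simulating step by step:
  req#1 t=0s: ALLOW
  req#2 t=0s: ALLOW
  req#3 t=0s: DENY
  req#4 t=0s: DENY
  req#5 t=0s: DENY
  req#6 t=0s: DENY
  req#7 t=0s: DENY
  req#8 t=0s: DENY
  req#9 t=1s: ALLOW
  req#10 t=1s: DENY
  req#11 t=2s: ALLOW
  req#12 t=2s: DENY
  req#13 t=2s: DENY
  req#14 t=2s: DENY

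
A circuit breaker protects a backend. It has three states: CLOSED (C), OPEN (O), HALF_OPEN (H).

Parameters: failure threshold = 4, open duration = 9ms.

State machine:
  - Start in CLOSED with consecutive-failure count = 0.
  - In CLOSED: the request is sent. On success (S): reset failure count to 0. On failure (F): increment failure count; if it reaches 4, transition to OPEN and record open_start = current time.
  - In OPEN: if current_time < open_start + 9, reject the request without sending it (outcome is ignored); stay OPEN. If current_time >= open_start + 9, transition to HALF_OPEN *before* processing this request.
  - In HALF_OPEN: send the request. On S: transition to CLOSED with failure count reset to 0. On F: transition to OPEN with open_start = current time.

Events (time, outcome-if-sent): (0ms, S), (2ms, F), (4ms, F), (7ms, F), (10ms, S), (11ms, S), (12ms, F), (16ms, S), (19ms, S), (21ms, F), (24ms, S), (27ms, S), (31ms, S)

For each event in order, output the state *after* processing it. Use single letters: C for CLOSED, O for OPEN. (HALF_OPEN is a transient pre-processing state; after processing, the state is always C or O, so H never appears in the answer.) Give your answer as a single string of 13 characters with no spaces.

State after each event:
  event#1 t=0ms outcome=S: state=CLOSED
  event#2 t=2ms outcome=F: state=CLOSED
  event#3 t=4ms outcome=F: state=CLOSED
  event#4 t=7ms outcome=F: state=CLOSED
  event#5 t=10ms outcome=S: state=CLOSED
  event#6 t=11ms outcome=S: state=CLOSED
  event#7 t=12ms outcome=F: state=CLOSED
  event#8 t=16ms outcome=S: state=CLOSED
  event#9 t=19ms outcome=S: state=CLOSED
  event#10 t=21ms outcome=F: state=CLOSED
  event#11 t=24ms outcome=S: state=CLOSED
  event#12 t=27ms outcome=S: state=CLOSED
  event#13 t=31ms outcome=S: state=CLOSED

Answer: CCCCCCCCCCCCC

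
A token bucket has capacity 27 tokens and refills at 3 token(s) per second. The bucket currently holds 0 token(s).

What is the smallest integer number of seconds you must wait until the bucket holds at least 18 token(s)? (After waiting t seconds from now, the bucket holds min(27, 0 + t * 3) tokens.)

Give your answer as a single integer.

Answer: 6

Derivation:
Need 0 + t * 3 >= 18, so t >= 18/3.
Smallest integer t = ceil(18/3) = 6.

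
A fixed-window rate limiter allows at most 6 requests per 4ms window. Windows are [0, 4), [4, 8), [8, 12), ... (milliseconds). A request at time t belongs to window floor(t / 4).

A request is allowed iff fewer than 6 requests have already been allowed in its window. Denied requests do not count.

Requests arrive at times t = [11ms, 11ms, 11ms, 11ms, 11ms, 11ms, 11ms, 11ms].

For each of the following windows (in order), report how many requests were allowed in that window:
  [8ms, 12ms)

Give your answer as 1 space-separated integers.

Processing requests:
  req#1 t=11ms (window 2): ALLOW
  req#2 t=11ms (window 2): ALLOW
  req#3 t=11ms (window 2): ALLOW
  req#4 t=11ms (window 2): ALLOW
  req#5 t=11ms (window 2): ALLOW
  req#6 t=11ms (window 2): ALLOW
  req#7 t=11ms (window 2): DENY
  req#8 t=11ms (window 2): DENY

Allowed counts by window: 6

Answer: 6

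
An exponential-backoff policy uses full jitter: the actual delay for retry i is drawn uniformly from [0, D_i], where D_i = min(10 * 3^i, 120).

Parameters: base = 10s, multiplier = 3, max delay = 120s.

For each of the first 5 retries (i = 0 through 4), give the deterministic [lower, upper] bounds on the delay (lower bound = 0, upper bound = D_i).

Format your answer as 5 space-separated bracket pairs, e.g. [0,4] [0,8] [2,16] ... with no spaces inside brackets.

Answer: [0,10] [0,30] [0,90] [0,120] [0,120]

Derivation:
Computing bounds per retry:
  i=0: D_i=min(10*3^0,120)=10, bounds=[0,10]
  i=1: D_i=min(10*3^1,120)=30, bounds=[0,30]
  i=2: D_i=min(10*3^2,120)=90, bounds=[0,90]
  i=3: D_i=min(10*3^3,120)=120, bounds=[0,120]
  i=4: D_i=min(10*3^4,120)=120, bounds=[0,120]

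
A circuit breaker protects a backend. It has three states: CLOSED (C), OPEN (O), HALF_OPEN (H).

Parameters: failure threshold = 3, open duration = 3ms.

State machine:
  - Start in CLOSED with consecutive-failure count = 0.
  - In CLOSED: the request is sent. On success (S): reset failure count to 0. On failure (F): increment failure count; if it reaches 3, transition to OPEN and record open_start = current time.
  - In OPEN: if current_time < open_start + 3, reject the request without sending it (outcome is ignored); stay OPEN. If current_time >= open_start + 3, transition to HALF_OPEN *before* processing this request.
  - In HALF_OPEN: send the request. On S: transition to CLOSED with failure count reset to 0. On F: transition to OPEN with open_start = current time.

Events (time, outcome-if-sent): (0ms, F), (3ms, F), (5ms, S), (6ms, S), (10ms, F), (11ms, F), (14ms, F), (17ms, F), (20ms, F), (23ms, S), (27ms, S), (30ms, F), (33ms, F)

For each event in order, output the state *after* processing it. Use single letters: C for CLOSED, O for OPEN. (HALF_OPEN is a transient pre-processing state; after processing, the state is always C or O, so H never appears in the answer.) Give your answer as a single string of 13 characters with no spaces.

Answer: CCCCCCOOOCCCC

Derivation:
State after each event:
  event#1 t=0ms outcome=F: state=CLOSED
  event#2 t=3ms outcome=F: state=CLOSED
  event#3 t=5ms outcome=S: state=CLOSED
  event#4 t=6ms outcome=S: state=CLOSED
  event#5 t=10ms outcome=F: state=CLOSED
  event#6 t=11ms outcome=F: state=CLOSED
  event#7 t=14ms outcome=F: state=OPEN
  event#8 t=17ms outcome=F: state=OPEN
  event#9 t=20ms outcome=F: state=OPEN
  event#10 t=23ms outcome=S: state=CLOSED
  event#11 t=27ms outcome=S: state=CLOSED
  event#12 t=30ms outcome=F: state=CLOSED
  event#13 t=33ms outcome=F: state=CLOSED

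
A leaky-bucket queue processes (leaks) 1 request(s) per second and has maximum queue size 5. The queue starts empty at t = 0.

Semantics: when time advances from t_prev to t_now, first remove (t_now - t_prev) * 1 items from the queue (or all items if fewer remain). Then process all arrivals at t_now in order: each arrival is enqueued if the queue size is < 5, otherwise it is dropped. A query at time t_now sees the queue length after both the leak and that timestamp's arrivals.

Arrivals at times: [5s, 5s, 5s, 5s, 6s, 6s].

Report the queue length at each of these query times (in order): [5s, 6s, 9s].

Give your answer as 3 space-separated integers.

Answer: 4 5 2

Derivation:
Queue lengths at query times:
  query t=5s: backlog = 4
  query t=6s: backlog = 5
  query t=9s: backlog = 2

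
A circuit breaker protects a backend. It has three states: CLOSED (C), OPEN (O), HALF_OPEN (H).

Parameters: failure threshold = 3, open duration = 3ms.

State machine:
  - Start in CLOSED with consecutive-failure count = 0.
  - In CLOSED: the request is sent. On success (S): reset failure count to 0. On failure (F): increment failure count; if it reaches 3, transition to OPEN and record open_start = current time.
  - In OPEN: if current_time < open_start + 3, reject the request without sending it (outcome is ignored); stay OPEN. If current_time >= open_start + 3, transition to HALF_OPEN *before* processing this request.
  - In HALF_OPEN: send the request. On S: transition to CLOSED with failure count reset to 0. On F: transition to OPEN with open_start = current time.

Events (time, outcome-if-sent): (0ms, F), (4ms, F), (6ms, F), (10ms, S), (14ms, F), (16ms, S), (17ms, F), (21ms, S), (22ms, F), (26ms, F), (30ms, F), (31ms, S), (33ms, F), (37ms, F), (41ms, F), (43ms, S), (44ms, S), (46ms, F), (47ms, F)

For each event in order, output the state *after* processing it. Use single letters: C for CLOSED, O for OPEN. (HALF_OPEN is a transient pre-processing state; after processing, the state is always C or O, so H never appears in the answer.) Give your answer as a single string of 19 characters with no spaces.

Answer: CCOCCCCCCCOOOOOOCCC

Derivation:
State after each event:
  event#1 t=0ms outcome=F: state=CLOSED
  event#2 t=4ms outcome=F: state=CLOSED
  event#3 t=6ms outcome=F: state=OPEN
  event#4 t=10ms outcome=S: state=CLOSED
  event#5 t=14ms outcome=F: state=CLOSED
  event#6 t=16ms outcome=S: state=CLOSED
  event#7 t=17ms outcome=F: state=CLOSED
  event#8 t=21ms outcome=S: state=CLOSED
  event#9 t=22ms outcome=F: state=CLOSED
  event#10 t=26ms outcome=F: state=CLOSED
  event#11 t=30ms outcome=F: state=OPEN
  event#12 t=31ms outcome=S: state=OPEN
  event#13 t=33ms outcome=F: state=OPEN
  event#14 t=37ms outcome=F: state=OPEN
  event#15 t=41ms outcome=F: state=OPEN
  event#16 t=43ms outcome=S: state=OPEN
  event#17 t=44ms outcome=S: state=CLOSED
  event#18 t=46ms outcome=F: state=CLOSED
  event#19 t=47ms outcome=F: state=CLOSED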